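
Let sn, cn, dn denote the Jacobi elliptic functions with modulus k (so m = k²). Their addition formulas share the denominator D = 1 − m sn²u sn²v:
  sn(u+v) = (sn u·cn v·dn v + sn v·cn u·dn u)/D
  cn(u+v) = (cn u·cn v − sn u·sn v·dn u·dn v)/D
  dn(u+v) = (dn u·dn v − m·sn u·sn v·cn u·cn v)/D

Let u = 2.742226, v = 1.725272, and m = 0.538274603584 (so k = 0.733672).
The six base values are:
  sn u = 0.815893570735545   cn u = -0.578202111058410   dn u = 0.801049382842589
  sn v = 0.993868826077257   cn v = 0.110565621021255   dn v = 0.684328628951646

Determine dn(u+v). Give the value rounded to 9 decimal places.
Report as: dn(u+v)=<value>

m = k² = 0.538274603584
D = 1 − m·sn²u·sn²v = 0.6460604871295431
dn(u+v) = (dn u·dn v − m·sn u·sn v·cn u·cn v)/D = 0.5760850123022239/0.6460604871295431 = 0.8916889730585113

dn(u+v)=0.891688973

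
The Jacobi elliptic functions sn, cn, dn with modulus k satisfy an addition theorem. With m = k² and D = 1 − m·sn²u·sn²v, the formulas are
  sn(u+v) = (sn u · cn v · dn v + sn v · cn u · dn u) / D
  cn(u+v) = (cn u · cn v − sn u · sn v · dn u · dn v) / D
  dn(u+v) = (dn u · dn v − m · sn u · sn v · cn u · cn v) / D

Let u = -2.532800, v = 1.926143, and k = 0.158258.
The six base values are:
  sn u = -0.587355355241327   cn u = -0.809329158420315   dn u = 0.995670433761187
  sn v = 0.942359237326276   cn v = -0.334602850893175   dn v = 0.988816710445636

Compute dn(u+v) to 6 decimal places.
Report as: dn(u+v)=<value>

m = k² = 0.025045594564
D = 1 − m·sn²u·sn²v = 0.9923269823777385
dn(u+v) = (dn u·dn v − m·sn u·sn v·cn u·cn v)/D = 0.988289643620859/0.9923269823777385 = 0.995931443134595

dn(u+v)=0.995931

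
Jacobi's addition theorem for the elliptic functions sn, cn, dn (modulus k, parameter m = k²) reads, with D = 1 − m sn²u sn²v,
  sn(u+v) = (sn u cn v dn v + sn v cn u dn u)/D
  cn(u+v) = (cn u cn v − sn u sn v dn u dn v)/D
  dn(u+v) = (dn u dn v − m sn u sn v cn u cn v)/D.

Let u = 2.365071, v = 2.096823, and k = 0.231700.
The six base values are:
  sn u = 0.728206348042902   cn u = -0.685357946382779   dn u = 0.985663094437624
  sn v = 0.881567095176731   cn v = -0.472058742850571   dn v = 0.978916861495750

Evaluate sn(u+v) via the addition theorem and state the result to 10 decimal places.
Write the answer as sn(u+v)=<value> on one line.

sn(u+v)=-0.9531228087

m = k² = 0.05368489
D = 1 − m·sn²u·sn²v = 0.9778755882781037
sn(u+v) = (sn u·cn v·dn v + sn v·cn u·dn u)/D = -0.9320355272959646/0.9778755882781037 = -0.9531228087380146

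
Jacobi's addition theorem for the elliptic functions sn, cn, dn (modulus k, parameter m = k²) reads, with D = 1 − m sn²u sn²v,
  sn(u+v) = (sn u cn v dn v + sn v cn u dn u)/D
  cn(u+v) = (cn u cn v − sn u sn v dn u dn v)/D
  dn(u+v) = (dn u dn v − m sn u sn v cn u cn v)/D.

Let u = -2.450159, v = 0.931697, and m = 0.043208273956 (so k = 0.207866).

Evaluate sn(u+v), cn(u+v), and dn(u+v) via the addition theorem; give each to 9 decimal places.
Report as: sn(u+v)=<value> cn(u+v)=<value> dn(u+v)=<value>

sn u = -0.6621917842216717, cn u = -0.7493343985893875, dn u = 0.9904813274638058
sn v = 0.7997072149178718, cn v = 0.6003901818053829, dn v = 0.9860866808476194
m = k² = 0.043208273956
D = 1 − m·sn²u·sn²v = 0.9878829605271806
sn(u+v) = (sn u·cn v·dn v + sn v·cn u·dn u)/D = -0.9855859577509455/0.9878829605271806 = -0.9976748229618119
cn(u+v) = (cn u·cn v − sn u·sn v·dn u·dn v)/D = 0.067328029706048/0.9878829605271806 = 0.06815385262857314
dn(u+v) = (dn u·dn v − m·sn u·sn v·cn u·cn v)/D = 0.9664062832816278/0.9878829605271806 = 0.9782598970690902

sn(u+v)=-0.997674823 cn(u+v)=0.068153853 dn(u+v)=0.978259897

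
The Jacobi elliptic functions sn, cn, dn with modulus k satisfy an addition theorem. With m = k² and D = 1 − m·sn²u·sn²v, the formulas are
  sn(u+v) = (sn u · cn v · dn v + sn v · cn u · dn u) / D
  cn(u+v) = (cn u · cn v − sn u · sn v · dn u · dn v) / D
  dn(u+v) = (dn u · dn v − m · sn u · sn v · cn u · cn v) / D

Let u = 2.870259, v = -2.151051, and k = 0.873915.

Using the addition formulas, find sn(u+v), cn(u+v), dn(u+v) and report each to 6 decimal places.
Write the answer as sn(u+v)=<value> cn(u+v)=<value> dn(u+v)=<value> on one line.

sn(u+v)=0.626478 cn(u+v)=0.779439 dn(u+v)=0.836813

sn u = 0.9377585942128056, cn u = -0.3472878042489003, dn u = 0.5730487202631713
sn v = -0.9998878284085465, cn v = 0.01497767006049633, dn v = 0.4862549744807992
m = k² = 0.763727427225
D = 1 − m·sn²u·sn²v = 0.3285354996283097
sn(u+v) = (sn u·cn v·dn v + sn v·cn u·dn u)/D = 0.2058201726970186/0.3285354996283097 = 0.62647772593791
cn(u+v) = (cn u·cn v − sn u·sn v·dn u·dn v)/D = 0.256073487551899/0.3285354996283097 = 0.7794393234265673
dn(u+v) = (dn u·dn v − m·sn u·sn v·cn u·cn v)/D = 0.2749228917403841/0.3285354996283097 = 0.8368133490944495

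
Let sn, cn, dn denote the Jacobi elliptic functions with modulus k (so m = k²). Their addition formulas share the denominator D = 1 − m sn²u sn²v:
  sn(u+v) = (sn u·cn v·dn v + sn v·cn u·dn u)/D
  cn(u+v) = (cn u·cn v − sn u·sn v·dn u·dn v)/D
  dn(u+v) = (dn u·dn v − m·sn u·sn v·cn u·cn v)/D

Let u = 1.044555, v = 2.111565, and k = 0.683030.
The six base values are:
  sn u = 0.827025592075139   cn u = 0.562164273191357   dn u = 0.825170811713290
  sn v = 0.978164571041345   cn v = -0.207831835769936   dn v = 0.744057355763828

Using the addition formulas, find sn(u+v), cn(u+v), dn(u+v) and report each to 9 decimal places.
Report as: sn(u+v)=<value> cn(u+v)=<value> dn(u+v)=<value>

m = k² = 0.4665299809
D = 1 − m·sn²u·sn²v = 0.6946898001872091
sn(u+v) = (sn u·cn v·dn v + sn v·cn u·dn u)/D = 0.3258622467757851/0.6946898001872091 = 0.4690759050844993
cn(u+v) = (cn u·cn v − sn u·sn v·dn u·dn v)/D = -0.6135207532026784/0.6946898001872091 = -0.8831578541060243
dn(u+v) = (dn u·dn v − m·sn u·sn v·cn u·cn v)/D = 0.6580690471516454/0.6946898001872091 = 0.9472847405767367

sn(u+v)=0.469075905 cn(u+v)=-0.883157854 dn(u+v)=0.947284741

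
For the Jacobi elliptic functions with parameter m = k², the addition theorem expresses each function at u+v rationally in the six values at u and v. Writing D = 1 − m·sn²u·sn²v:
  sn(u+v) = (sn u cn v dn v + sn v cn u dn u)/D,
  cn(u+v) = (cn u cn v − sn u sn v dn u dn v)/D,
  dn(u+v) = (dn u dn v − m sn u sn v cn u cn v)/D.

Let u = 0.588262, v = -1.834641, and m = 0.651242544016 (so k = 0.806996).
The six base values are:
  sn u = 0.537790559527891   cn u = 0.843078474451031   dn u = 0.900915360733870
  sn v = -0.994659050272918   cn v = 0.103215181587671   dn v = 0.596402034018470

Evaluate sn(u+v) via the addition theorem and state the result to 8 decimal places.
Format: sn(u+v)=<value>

m = k² = 0.651242544016
D = 1 − m·sn²u·sn²v = 0.8136550662609075
sn(u+v) = (sn u·cn v·dn v + sn v·cn u·dn u)/D = -0.7223804967227316/0.8136550662609075 = -0.8878215433996847

sn(u+v)=-0.88782154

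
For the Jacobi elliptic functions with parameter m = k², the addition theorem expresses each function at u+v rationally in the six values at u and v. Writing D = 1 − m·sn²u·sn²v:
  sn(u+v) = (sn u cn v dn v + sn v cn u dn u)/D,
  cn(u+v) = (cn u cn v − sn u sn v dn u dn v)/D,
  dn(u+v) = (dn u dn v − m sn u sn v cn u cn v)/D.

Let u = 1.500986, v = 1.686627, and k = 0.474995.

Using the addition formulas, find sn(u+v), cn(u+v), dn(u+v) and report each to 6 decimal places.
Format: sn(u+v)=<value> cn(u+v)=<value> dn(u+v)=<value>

sn(u+v)=0.157139 cn(u+v)=-0.987577 dn(u+v)=0.997211

sn u = 0.9885698355179132, cn u = 0.1507636571063665, dn u = 0.8828975173417333
sn v = 0.9999257227110145, cn v = -0.01218807043199524, dn v = 0.8800075372695686
m = k² = 0.225620250025
D = 1 − m·sn²u·sn²v = 0.779540780003841
sn(u+v) = (sn u·cn v·dn v + sn v·cn u·dn u)/D = 0.1224959730563047/0.779540780003841 = 0.1571386336654525
cn(u+v) = (cn u·cn v − sn u·sn v·dn u·dn v)/D = -0.7698561971394307/0.779540780003841 = -0.9875765538983571
dn(u+v) = (dn u·dn v − m·sn u·sn v·cn u·cn v)/D = 0.7773662820097171/0.779540780003841 = 0.9972105397820071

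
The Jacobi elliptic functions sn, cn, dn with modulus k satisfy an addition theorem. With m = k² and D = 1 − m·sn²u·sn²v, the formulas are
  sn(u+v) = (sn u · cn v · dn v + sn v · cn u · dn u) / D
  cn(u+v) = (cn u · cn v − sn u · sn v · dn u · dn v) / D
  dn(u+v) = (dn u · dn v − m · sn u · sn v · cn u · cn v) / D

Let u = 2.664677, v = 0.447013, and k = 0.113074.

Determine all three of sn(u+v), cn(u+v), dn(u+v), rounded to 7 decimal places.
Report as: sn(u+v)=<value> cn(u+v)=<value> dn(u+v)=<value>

sn u = 0.4677962028677423, cn u = -0.8838363607492747, dn u = 0.9986000484612127
sn v = 0.4321090634121576, cn v = 0.9018213555450259, dn v = 0.9988056222613196
m = k² = 0.012785729476
D = 1 − m·sn²u·sn²v = 0.9994775729600928
sn(u+v) = (sn u·cn v·dn v + sn v·cn u·dn u)/D = 0.03998569393949484/0.9994775729600928 = 0.0400065944662186
cn(u+v) = (cn u·cn v − sn u·sn v·dn u·dn v)/D = -0.9986774069389848/0.9994775729600928 = -0.9991994157320227
dn(u+v) = (dn u·dn v − m·sn u·sn v·cn u·cn v)/D = 0.9994673462967626/0.9994775729600928 = 0.9999897679911917

sn(u+v)=0.0400066 cn(u+v)=-0.9991994 dn(u+v)=0.9999898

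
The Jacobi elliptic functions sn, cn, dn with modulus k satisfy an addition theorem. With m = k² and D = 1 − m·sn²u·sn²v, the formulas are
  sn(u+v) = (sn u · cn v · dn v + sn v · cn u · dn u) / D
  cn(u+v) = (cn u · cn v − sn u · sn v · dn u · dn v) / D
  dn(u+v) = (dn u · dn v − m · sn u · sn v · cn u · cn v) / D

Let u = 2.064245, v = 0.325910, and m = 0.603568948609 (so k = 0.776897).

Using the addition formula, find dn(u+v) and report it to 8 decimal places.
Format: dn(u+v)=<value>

dn(u+v)=0.66527300

sn u = 0.997561449843813, cn u = -0.06979365146995593, dn u = 0.631958169944683
sn v = 0.3169489662773743, cn v = 0.9484425932947675, dn v = 0.9692097229465078
m = k² = 0.603568948609
D = 1 − m·sn²u·sn²v = 0.939662837349008
dn(u+v) = (dn u·dn v − m·sn u·sn v·cn u·cn v)/D = 0.6251323151656944/0.939662837349008 = 0.6652730003980234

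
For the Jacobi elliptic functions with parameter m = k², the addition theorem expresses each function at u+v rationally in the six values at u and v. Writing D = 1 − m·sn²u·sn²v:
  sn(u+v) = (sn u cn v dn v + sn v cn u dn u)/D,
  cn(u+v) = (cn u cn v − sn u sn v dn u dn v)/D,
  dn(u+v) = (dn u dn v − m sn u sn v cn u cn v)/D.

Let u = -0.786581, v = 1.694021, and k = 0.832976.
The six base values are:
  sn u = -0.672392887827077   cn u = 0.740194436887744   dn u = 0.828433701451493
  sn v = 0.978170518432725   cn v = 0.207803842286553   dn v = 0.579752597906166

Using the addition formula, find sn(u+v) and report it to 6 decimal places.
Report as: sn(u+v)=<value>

m = k² = 0.693849016576
D = 1 − m·sn²u·sn²v = 0.6998486246078881
sn(u+v) = (sn u·cn v·dn v + sn v·cn u·dn u)/D = 0.5188097246186224/0.6998486246078881 = 0.7413170596845877

sn(u+v)=0.741317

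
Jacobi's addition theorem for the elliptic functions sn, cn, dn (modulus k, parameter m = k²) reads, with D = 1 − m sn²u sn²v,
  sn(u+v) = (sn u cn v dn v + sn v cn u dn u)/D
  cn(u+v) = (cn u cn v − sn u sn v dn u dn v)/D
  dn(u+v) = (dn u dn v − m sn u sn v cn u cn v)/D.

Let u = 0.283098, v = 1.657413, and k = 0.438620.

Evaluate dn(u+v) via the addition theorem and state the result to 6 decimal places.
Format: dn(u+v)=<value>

dn(u+v)=0.905536

sn u = 0.2786446555509651, cn u = 0.9603942710849977, dn u = 0.9925031420582049
sn v = 0.9999989569138788, cn v = -0.001444358388446023, dn v = 0.898672853130249
m = k² = 0.1923875044
D = 1 − m·sn²u·sn²v = 0.985062518157618
dn(u+v) = (dn u·dn v − m·sn u·sn v·cn u·cn v)/D = 0.8920099925156738/0.985062518157618 = 0.9055364264432859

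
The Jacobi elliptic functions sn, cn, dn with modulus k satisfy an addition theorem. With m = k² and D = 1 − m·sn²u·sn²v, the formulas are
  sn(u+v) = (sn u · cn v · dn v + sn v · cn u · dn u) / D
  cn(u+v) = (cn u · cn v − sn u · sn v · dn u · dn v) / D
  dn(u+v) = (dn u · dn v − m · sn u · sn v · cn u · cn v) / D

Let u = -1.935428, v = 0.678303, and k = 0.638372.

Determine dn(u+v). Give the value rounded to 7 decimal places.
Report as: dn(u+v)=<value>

sn u = -0.9930824385743343, cn u = -0.1174192070968529, dn u = 0.7733690978856167
sn v = 0.6123969395630577, cn v = 0.7905504338205126, dn v = 0.9204174139052859
m = k² = 0.407518810384
D = 1 − m·sn²u·sn²v = 0.8492753489230053
dn(u+v) = (dn u·dn v − m·sn u·sn v·cn u·cn v)/D = 0.6888167250107922/0.8492753489230053 = 0.8110640746658947

dn(u+v)=0.8110641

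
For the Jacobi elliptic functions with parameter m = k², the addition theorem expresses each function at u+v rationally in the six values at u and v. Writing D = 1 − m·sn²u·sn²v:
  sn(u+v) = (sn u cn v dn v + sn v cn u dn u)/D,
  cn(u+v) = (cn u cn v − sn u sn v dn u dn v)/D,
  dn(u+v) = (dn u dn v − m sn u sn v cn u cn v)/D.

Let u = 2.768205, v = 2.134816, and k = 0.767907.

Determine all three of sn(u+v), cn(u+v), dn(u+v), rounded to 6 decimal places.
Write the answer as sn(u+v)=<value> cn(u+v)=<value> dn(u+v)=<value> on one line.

sn(u+v)=-0.807957 cn(u+v)=-0.589242 dn(u+v)=0.784257

sn u = 0.8440899703032381, cn u = -0.5362015684735347, dn u = 0.7614849448100459
sn v = 0.9920497524092096, cn v = -0.1258462901512236, dn v = 0.647809995415
m = k² = 0.589681160649
D = 1 − m·sn²u·sn²v = 0.5865132104163992
sn(u+v) = (sn u·cn v·dn v + sn v·cn u·dn u)/D = -0.4738772606030667/0.5865132104163992 = -0.8079566703478584
cn(u+v) = (cn u·cn v − sn u·sn v·dn u·dn v)/D = -0.3455981595383351/0.5865132104163992 = -0.589241901802988
dn(u+v) = (dn u·dn v − m·sn u·sn v·cn u·cn v)/D = 0.4599773322238528/0.5865132104163992 = 0.7842574115206862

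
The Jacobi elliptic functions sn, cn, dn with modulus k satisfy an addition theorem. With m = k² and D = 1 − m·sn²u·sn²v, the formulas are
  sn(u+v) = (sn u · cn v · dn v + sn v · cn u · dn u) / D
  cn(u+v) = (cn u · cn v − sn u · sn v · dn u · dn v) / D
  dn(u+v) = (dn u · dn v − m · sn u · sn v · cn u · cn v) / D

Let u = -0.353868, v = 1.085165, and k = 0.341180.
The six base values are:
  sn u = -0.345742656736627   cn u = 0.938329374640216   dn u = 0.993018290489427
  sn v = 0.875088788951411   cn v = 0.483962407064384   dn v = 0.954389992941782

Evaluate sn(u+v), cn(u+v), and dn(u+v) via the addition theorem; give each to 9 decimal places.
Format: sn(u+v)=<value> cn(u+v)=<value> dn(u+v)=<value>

m = k² = 0.1164037924
D = 1 − m·sn²u·sn²v = 0.9893444149607739
sn(u+v) = (sn u·cn v·dn v + sn v·cn u·dn u)/D = 0.6556939963057141/0.9893444149607739 = 0.6627560497541308
cn(u+v) = (cn u·cn v − sn u·sn v·dn u·dn v)/D = 0.7408560957586286/0.9893444149607739 = 0.7488353747749235
dn(u+v) = (dn u·dn v − m·sn u·sn v·cn u·cn v)/D = 0.9637200586972969/0.9893444149607739 = 0.9740996604660743

sn(u+v)=0.662756050 cn(u+v)=0.748835375 dn(u+v)=0.974099660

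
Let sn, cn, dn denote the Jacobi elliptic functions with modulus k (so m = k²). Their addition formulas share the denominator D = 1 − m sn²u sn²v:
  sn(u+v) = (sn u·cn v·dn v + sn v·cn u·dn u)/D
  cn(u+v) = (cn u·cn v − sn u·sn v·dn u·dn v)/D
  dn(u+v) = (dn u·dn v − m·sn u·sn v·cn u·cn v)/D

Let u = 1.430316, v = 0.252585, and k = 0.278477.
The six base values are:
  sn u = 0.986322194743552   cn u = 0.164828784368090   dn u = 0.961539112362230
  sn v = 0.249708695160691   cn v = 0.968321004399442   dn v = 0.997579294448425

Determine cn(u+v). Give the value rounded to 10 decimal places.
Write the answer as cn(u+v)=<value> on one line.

cn(u+v)=-0.0770023579

m = k² = 0.077549439529
D = 1 − m·sn²u·sn²v = 0.9952958235235311
cn(u+v) = (cn u·cn v − sn u·sn v·dn u·dn v)/D = -0.07664012517268008/0.9952958235235311 = -0.07700235785312539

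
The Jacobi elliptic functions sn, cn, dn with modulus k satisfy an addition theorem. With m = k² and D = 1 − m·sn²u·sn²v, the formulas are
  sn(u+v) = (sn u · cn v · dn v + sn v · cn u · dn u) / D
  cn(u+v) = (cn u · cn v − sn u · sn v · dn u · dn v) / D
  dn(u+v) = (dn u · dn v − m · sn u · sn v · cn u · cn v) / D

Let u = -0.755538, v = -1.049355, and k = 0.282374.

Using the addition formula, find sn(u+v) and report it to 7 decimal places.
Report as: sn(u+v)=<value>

sn(u+v)=-0.9813932

sn u = -0.6819553925576975, cn u = 0.7313937671059802, dn u = 0.9812839313137188
sn v = -0.8609112644076672, cn v = 0.5087551422993105, dn v = 0.9700014932580127
m = k² = 0.079735075876
D = 1 − m·sn²u·sn²v = 0.9725161146474356
sn(u+v) = (sn u·cn v·dn v + sn v·cn u·dn u)/D = -0.9544206584262451/0.9725161146474356 = -0.9813931553949102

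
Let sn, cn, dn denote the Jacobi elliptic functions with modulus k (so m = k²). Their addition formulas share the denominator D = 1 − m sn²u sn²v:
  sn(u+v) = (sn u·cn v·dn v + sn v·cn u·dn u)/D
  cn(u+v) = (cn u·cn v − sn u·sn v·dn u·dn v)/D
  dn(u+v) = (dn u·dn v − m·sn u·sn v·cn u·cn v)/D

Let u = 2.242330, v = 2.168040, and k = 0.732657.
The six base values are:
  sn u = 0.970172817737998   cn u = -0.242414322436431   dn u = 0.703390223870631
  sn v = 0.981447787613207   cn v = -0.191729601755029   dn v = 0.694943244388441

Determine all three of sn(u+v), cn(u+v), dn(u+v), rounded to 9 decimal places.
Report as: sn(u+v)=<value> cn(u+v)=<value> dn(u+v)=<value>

m = k² = 0.536786279649
D = 1 − m·sn²u·sn²v = 0.5133306314037934
sn(u+v) = (sn u·cn v·dn v + sn v·cn u·dn u)/D = -0.2966154743884129/0.5133306314037934 = -0.5778253940881444
cn(u+v) = (cn u·cn v − sn u·sn v·dn u·dn v)/D = -0.4189601383076366/0.5133306314037934 = -0.8161604094458887
dn(u+v) = (dn u·dn v − m·sn u·sn v·cn u·cn v)/D = 0.4650607306811849/0.5133306314037934 = 0.9059672309236526

sn(u+v)=-0.577825394 cn(u+v)=-0.816160409 dn(u+v)=0.905967231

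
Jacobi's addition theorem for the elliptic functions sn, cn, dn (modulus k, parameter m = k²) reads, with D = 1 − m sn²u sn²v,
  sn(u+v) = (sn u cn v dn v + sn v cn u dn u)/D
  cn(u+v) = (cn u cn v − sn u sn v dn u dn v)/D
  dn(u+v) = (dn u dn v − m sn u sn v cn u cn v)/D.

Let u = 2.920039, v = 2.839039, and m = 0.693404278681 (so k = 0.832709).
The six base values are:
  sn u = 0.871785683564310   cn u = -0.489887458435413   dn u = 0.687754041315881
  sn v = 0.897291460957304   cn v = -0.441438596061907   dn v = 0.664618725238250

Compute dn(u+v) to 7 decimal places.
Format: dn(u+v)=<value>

m = k² = 0.693404278681
D = 1 − m·sn²u·sn²v = 0.5756999798926864
dn(u+v) = (dn u·dn v − m·sn u·sn v·cn u·cn v)/D = 0.3397946474931049/0.5756999798926864 = 0.5902286943912078

dn(u+v)=0.5902287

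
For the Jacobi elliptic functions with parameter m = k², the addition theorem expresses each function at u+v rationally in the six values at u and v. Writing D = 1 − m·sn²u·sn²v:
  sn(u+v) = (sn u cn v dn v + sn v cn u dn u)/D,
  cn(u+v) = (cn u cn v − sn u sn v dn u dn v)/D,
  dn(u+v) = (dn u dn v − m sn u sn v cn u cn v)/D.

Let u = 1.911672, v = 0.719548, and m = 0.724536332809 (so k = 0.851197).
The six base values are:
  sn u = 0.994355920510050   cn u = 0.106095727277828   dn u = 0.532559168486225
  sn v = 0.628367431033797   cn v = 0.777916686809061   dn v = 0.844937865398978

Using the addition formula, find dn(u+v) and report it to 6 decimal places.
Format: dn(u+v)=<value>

dn(u+v)=0.575363

m = k² = 0.724536332809
D = 1 − m·sn²u·sn²v = 0.7171401996870717
dn(u+v) = (dn u·dn v − m·sn u·sn v·cn u·cn v)/D = 0.4126159819095305/0.7171401996870717 = 0.5753630630239079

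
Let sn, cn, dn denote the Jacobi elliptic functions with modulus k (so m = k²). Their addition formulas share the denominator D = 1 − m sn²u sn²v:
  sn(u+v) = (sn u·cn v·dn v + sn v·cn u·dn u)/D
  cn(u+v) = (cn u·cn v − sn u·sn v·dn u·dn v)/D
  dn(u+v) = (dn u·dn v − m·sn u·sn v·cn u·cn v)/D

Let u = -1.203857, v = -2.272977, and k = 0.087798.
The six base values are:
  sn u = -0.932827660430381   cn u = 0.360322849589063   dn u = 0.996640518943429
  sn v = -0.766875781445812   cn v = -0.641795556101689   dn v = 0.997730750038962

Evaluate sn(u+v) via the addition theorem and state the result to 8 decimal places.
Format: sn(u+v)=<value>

m = k² = 0.007708488804
D = 1 − m·sn²u·sn²v = 0.996055226046161
sn(u+v) = (sn u·cn v·dn v + sn v·cn u·dn u)/D = 0.3219315165462/0.996055226046161 = 0.3232064931019

sn(u+v)=0.32320649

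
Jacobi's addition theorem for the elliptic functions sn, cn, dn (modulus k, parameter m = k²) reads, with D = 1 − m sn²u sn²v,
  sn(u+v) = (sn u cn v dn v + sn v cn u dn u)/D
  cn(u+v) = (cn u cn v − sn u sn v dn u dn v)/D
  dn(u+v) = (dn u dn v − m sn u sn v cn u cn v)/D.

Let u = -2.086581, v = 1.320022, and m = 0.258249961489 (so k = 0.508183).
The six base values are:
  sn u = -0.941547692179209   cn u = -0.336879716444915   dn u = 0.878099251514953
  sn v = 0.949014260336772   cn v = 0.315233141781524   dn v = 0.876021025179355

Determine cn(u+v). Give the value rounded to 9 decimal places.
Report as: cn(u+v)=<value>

m = k² = 0.258249961489
D = 1 − m·sn²u·sn²v = 0.7938086753855927
cn(u+v) = (cn u·cn v − sn u·sn v·dn u·dn v)/D = 0.5811468487016476/0.7938086753855927 = 0.7320993921102657

cn(u+v)=0.732099392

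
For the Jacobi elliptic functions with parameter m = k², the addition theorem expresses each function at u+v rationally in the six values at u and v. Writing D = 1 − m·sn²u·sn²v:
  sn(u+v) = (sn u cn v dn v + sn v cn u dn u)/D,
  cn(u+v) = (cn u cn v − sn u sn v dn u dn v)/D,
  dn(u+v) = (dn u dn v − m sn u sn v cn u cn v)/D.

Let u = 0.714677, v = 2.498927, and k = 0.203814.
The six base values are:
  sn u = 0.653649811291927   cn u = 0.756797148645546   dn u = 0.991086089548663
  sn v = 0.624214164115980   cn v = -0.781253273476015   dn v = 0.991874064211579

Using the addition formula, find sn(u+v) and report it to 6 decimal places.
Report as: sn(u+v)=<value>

m = k² = 0.041540146596
D = 1 − m·sn²u·sn²v = 0.9930844688283084
sn(u+v) = (sn u·cn v·dn v + sn v·cn u·dn u)/D = -0.03832387815306357/0.9930844688283084 = -0.03859075371330702

sn(u+v)=-0.038591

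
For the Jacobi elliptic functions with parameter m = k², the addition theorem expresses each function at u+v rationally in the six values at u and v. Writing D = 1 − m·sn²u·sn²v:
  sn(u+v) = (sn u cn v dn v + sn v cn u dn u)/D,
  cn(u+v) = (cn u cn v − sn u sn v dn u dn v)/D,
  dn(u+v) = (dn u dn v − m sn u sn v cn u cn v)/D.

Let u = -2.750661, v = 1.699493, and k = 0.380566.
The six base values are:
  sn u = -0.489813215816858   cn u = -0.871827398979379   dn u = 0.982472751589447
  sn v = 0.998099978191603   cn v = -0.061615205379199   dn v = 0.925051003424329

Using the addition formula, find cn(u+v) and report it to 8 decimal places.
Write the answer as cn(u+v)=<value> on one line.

m = k² = 0.144830480356
D = 1 − m·sn²u·sn²v = 0.9653846234017593
cn(u+v) = (cn u·cn v − sn u·sn v·dn u·dn v)/D = 0.4980325812968225/0.9653846234017593 = 0.5158903189714042

cn(u+v)=0.51589032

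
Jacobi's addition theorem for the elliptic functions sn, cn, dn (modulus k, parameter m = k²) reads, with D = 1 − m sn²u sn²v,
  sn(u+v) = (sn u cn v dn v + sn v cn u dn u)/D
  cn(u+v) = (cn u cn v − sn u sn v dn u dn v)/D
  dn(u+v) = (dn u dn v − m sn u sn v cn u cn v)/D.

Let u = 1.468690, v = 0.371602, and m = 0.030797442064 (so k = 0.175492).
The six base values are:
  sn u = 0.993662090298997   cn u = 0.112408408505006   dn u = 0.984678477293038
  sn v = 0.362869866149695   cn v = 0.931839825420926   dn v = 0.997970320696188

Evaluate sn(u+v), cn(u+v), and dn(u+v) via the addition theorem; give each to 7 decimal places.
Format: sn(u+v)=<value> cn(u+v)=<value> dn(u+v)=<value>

m = k² = 0.030797442064
D = 1 − m·sn²u·sn²v = 0.9959960015724712
sn(u+v) = (sn u·cn v·dn v + sn v·cn u·dn u)/D = 0.9642192248560343/0.9959960015724712 = 0.9680954776261471
cn(u+v) = (cn u·cn v − sn u·sn v·dn u·dn v)/D = -0.2495782874498069/0.9959960015724712 = -0.2505816158456204
dn(u+v) = (dn u·dn v − m·sn u·sn v·cn u·cn v)/D = 0.9815167226955396/0.9959960015724712 = 0.985462513048173

sn(u+v)=0.9680955 cn(u+v)=-0.2505816 dn(u+v)=0.9854625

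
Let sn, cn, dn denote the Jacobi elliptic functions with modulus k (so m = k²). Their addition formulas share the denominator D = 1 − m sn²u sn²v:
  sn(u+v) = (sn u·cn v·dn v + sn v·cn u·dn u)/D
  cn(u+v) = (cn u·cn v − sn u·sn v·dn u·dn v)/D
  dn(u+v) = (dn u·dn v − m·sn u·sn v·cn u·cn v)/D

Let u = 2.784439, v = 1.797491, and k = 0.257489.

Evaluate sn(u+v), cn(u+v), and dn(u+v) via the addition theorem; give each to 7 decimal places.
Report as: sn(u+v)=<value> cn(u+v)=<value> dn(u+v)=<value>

sn(u+v)=-0.9791451 cn(u+v)=-0.2031624 dn(u+v)=0.9676962

sn u = 0.399085734272413, cn u = -0.9169136146334882, dn u = 0.9947061596488393
sn v = 0.9814345625210558, cn v = -0.1917972874915176, dn v = 0.9675424339167277
m = k² = 0.066300585121
D = 1 − m·sn²u·sn²v = 0.9898287936539002
sn(u+v) = (sn u·cn v·dn v + sn v·cn u·dn u)/D = -0.9691859780938281/0.9898287936539002 = -0.9791450645885232
cn(u+v) = (cn u·cn v − sn u·sn v·dn u·dn v)/D = -0.2010959487723336/0.9898287936539002 = -0.2031623550068681
dn(u+v) = (dn u·dn v − m·sn u·sn v·cn u·cn v)/D = 0.9578535787492573/0.9898287936539002 = 0.9676962166491357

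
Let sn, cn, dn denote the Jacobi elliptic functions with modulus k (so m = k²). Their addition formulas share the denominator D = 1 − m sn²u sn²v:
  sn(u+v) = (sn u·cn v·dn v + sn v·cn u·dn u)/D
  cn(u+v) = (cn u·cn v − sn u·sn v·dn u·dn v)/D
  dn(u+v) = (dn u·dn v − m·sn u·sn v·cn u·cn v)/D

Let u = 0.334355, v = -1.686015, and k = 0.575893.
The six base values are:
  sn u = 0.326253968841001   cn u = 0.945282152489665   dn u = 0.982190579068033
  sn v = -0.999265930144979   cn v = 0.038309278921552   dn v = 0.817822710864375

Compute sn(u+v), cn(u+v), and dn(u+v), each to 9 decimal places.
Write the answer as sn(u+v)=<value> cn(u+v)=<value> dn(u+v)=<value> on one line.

sn(u+v)=-0.951069129 cn(u+v)=0.308978172 dn(u+v)=0.836665593

m = k² = 0.331652747449
D = 1 − m·sn²u·sn²v = 0.964750142365651
sn(u+v) = (sn u·cn v·dn v + sn v·cn u·dn u)/D = -0.9175440780642081/0.964750142365651 = -0.9510691294787585
cn(u+v) = (cn u·cn v − sn u·sn v·dn u·dn v)/D = 0.2980867357059792/0.964750142365651 = 0.3089781722913715
dn(u+v) = (dn u·dn v − m·sn u·sn v·cn u·cn v)/D = 0.8071732501554925/0.964750142365651 = 0.8366655932034731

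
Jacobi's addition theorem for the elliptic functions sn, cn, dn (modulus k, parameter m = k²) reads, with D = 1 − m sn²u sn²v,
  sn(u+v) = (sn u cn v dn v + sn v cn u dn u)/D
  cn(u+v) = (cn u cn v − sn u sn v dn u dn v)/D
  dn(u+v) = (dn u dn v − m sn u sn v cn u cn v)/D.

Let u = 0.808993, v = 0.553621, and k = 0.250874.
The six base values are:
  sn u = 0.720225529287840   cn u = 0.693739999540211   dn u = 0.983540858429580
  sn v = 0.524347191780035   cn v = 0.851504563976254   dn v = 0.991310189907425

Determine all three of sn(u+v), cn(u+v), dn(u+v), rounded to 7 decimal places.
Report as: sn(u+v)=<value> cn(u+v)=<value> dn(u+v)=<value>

sn(u+v)=0.9744664 cn(u+v)=0.2245334 dn(u+v)=0.9696573

m = k² = 0.062937763876
D = 1 − m·sn²u·sn²v = 0.9910239301315614
sn(u+v) = (sn u·cn v·dn v + sn v·cn u·dn u)/D = 0.9657195122021063/0.9910239301315614 = 0.9744663906086548
cn(u+v) = (cn u·cn v − sn u·sn v·dn u·dn v)/D = 0.2225179854428214/0.9910239301315614 = 0.2245334130461224
dn(u+v) = (dn u·dn v − m·sn u·sn v·cn u·cn v)/D = 0.9609535781094251/0.9910239301315614 = 0.9696572896901244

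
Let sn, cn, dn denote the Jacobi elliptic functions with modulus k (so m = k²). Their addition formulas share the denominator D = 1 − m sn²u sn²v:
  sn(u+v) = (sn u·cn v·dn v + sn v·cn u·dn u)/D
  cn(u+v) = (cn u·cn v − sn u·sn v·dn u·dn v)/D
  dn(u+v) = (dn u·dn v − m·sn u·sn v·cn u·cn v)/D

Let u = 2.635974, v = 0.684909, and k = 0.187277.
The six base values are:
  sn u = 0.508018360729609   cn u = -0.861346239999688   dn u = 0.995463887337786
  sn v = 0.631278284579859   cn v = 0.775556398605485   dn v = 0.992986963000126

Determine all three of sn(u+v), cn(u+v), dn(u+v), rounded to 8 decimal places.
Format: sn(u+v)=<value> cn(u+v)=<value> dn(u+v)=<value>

sn(u+v)=-0.15059211 cn(u+v)=-0.98859598 dn(u+v)=0.99960223

m = k² = 0.035072674729
D = 1 − m·sn²u·sn²v = 0.9963928067838665
sn(u+v) = (sn u·cn v·dn v + sn v·cn u·dn u)/D = -0.1500488937866912/0.9963928067838665 = -0.150592108619306
cn(u+v) = (cn u·cn v − sn u·sn v·dn u·dn v)/D = -0.9850299258824686/0.9963928067838665 = -0.9885959826044162
dn(u+v) = (dn u·dn v − m·sn u·sn v·cn u·cn v)/D = 0.9959964737360374/0.9963928067838665 = 0.9996022321265964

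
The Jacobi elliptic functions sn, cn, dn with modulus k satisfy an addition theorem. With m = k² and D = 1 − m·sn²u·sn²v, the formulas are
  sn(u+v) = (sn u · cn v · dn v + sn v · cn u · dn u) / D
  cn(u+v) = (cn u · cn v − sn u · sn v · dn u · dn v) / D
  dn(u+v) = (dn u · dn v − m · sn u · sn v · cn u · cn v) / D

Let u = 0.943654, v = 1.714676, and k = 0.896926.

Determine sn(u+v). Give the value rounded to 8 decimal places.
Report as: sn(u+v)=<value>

sn(u+v)=0.98448923

sn u = 0.7517146584684696, cn u = 0.6594884928818941, dn u = 0.7385192221233212
sn v = 0.9677991713885987, cn v = 0.2517235862201667, dn v = 0.4964868559213391
m = k² = 0.804476249476
D = 1 − m·sn²u·sn²v = 0.5742155888034933
sn(u+v) = (sn u·cn v·dn v + sn v·cn u·dn u)/D = 0.5653090610442983/0.5742155888034933 = 0.9844892268115643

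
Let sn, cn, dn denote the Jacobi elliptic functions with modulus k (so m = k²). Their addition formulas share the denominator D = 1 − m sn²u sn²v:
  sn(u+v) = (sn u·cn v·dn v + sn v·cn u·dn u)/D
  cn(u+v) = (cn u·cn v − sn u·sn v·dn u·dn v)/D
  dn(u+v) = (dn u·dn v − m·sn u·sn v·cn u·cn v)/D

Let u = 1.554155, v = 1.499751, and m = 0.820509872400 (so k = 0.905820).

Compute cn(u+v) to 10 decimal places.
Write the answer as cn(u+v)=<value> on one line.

sn u = 0.9415993197730681, cn u = 0.3367353872150884, dn u = 0.5220424634274781
sn v = 0.9315140085956603, cn v = 0.3637054464673908, dn v = 0.5366828941107685
m = k² = 0.8205098724
D = 1 − m·sn²u·sn²v = 0.368759487280443
cn(u+v) = (cn u·cn v − sn u·sn v·dn u·dn v)/D = -0.1232693480414371/0.368759487280443 = -0.334281156941978

cn(u+v)=-0.3342811569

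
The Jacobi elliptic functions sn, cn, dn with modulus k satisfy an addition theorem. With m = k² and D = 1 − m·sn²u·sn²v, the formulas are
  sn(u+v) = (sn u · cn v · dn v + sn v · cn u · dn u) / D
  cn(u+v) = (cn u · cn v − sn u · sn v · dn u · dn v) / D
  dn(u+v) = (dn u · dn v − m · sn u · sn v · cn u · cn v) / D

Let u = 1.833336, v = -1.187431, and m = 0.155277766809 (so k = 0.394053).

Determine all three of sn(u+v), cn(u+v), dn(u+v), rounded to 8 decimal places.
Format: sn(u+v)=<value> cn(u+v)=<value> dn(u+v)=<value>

sn(u+v)=0.59679787 cn(u+v)=0.80239161 dn(u+v)=0.97195426

sn u = 0.9838552380415265, cn u = -0.1789661157265564, dn u = 0.921789349411136
sn v = -0.9147181499735771, cn v = 0.4040924474781933, dn v = 0.9327795288149592
m = k² = 0.155277766809
D = 1 − m·sn²u·sn²v = 0.8742389155296073
sn(u+v) = (sn u·cn v·dn v + sn v·cn u·dn u)/D = 0.5217439239494701/0.8742389155296073 = 0.5967978714759015
cn(u+v) = (cn u·cn v − sn u·sn v·dn u·dn v)/D = 0.7014819735732298/0.8742389155296073 = 0.8023916129932026
dn(u+v) = (dn u·dn v − m·sn u·sn v·cn u·cn v)/D = 0.8497202343821691/0.8742389155296073 = 0.9719542556252087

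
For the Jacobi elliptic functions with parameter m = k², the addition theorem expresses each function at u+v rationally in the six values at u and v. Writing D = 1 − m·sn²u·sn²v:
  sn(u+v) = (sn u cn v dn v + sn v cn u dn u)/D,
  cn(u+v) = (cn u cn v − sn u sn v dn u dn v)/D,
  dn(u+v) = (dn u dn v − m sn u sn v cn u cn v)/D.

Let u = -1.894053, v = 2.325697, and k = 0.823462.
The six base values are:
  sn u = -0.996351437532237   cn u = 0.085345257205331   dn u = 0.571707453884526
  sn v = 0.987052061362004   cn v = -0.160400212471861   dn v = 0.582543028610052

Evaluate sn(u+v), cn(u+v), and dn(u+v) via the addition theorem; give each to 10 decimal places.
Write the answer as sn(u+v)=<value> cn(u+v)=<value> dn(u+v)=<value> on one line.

m = k² = 0.678089665444
D = 1 − m·sn²u·sn²v = 0.3441683847206344
sn(u+v) = (sn u·cn v·dn v + sn v·cn u·dn u)/D = 0.1412598609397351/0.3441683847206344 = 0.4104382250403315
cn(u+v) = (cn u·cn v − sn u·sn v·dn u·dn v)/D = 0.3138431594419373/0.3441683847206344 = 0.9118884051383383
dn(u+v) = (dn u·dn v − m·sn u·sn v·cn u·cn v)/D = 0.323915173571245/0.3441683847206344 = 0.9411531911455808

sn(u+v)=0.4104382250 cn(u+v)=0.9118884051 dn(u+v)=0.9411531911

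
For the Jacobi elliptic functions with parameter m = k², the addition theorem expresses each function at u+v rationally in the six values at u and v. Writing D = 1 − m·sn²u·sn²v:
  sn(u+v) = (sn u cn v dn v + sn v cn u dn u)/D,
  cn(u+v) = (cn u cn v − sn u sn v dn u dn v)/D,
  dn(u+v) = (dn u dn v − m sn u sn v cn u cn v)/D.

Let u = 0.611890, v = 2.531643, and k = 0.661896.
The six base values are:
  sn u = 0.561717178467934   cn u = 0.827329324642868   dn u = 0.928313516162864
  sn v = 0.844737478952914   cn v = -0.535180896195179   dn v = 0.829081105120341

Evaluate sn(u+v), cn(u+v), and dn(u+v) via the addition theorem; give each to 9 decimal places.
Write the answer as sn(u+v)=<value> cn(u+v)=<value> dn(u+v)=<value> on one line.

sn(u+v)=0.443261347 cn(u+v)=-0.896392424 dn(u+v)=0.955991945

m = k² = 0.438106314816
D = 1 − m·sn²u·sn²v = 0.9013587763885673
sn(u+v) = (sn u·cn v·dn v + sn v·cn u·dn u)/D = 0.3995375055618915/0.9013587763885673 = 0.4432613472325638
cn(u+v) = (cn u·cn v − sn u·sn v·dn u·dn v)/D = -0.8079711785837888/0.9013587763885673 = -0.8963924241366459
dn(u+v) = (dn u·dn v − m·sn u·sn v·cn u·cn v)/D = 0.8616917297257949/0.9013587763885673 = 0.9559919449370599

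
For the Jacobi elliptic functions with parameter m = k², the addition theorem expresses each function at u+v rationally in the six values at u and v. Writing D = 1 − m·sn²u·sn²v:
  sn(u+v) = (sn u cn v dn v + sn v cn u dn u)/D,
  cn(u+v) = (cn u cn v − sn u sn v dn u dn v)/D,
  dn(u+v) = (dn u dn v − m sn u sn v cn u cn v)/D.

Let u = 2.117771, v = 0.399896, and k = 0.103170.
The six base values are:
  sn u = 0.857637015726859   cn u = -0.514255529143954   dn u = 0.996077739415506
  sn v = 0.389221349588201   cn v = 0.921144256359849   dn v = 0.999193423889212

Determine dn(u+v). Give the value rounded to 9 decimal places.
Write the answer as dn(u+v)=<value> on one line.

m = k² = 0.0106440489
D = 1 − m·sn²u·sn²v = 0.9988139385147108
dn(u+v) = (dn u·dn v − m·sn u·sn v·cn u·cn v)/D = 0.9969574413640858/0.9988139385147108 = 0.9981412983148937

dn(u+v)=0.998141298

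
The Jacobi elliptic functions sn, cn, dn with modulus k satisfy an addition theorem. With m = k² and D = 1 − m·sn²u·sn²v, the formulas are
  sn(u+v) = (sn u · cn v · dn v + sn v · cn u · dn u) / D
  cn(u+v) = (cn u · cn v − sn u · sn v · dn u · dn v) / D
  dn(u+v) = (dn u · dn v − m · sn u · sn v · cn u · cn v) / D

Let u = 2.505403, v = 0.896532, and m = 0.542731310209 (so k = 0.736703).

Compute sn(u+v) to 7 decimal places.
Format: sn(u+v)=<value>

sn u = 0.9095917578367777, cn u = -0.4155031095857176, dn u = 0.7422717570586512
sn v = 0.7456787520806423, cn v = 0.6663056345968087, dn v = 0.835596444645119
m = k² = 0.542731310209
D = 1 − m·sn²u·sn²v = 0.7503213279108911
sn(u+v) = (sn u·cn v·dn v + sn v·cn u·dn u)/D = 0.2764472651527663/0.7503213279108911 = 0.3684385007720285

sn(u+v)=0.3684385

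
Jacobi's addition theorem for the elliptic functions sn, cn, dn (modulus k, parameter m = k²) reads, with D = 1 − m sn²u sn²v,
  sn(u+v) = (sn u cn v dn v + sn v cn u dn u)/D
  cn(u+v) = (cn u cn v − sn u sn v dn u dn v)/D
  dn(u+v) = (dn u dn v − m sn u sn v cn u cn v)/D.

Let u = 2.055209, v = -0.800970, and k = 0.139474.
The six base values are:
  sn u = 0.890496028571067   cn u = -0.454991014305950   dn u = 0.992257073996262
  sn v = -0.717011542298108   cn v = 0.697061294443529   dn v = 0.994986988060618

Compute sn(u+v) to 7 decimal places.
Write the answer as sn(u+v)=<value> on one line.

m = k² = 0.019452996676
D = 1 − m·sn²u·sn²v = 0.9920694596291078
sn(u+v) = (sn u·cn v·dn v + sn v·cn u·dn u)/D = 0.941326390552549/0.9920694596291078 = 0.9488512940459538

sn(u+v)=0.9488513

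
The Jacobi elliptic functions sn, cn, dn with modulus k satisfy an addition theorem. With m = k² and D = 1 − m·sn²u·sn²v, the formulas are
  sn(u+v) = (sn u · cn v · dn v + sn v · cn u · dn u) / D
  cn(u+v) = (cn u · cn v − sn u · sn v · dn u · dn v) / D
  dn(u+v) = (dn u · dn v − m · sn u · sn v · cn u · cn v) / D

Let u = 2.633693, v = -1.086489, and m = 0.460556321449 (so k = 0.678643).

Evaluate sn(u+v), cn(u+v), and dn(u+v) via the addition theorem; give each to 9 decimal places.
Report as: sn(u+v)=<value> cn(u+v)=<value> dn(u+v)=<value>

sn u = 0.8112438350227582, cn u = -0.5847079956162459, dn u = 0.8348055211275784
sn v = -0.8464094812577708, cn v = 0.5325326187539608, dn v = 0.8185678357463713
m = k² = 0.460556321449
D = 1 − m·sn²u·sn²v = 0.7828566139890103
sn(u+v) = (sn u·cn v·dn v + sn v·cn u·dn u)/D = 0.7667798531217884/0.7828566139890103 = 0.9794639777196191
cn(u+v) = (cn u·cn v − sn u·sn v·dn u·dn v)/D = 0.1578389524574553/0.7828566139890103 = 0.2016192360606039
dn(u+v) = (dn u·dn v − m·sn u·sn v·cn u·cn v)/D = 0.5848758588560283/0.7828566139890103 = 0.7471047039838113

sn(u+v)=0.979463978 cn(u+v)=0.201619236 dn(u+v)=0.747104704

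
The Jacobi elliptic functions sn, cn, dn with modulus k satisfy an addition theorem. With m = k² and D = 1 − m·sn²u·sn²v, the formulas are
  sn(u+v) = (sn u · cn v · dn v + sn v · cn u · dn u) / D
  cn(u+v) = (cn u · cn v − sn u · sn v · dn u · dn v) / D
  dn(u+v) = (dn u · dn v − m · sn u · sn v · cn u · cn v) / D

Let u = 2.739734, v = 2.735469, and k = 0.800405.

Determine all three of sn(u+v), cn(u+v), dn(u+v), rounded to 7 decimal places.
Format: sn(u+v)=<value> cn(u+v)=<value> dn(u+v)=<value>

sn u = 0.8909079946914797, cn u = -0.4541838229118321, dn u = 0.7010753354352104
sn v = 0.8922609958545357, cn v = -0.4515200054002837, dn v = 0.6999721274137978
m = k² = 0.640648164025
D = 1 − m·sn²u·sn²v = 0.5951733304381249
sn(u+v) = (sn u·cn v·dn v + sn v·cn u·dn u)/D = -0.5656838730242081/0.5951733304381249 = -0.9504523205160945
cn(u+v) = (cn u·cn v − sn u·sn v·dn u·dn v)/D = -0.1850217529512166/0.5951733304381249 = -0.3108703691662672
dn(u+v) = (dn u·dn v − m·sn u·sn v·cn u·cn v)/D = 0.3862965255177275/0.5951733304381249 = 0.6490487825342628

sn(u+v)=-0.9504523 cn(u+v)=-0.3108704 dn(u+v)=0.6490488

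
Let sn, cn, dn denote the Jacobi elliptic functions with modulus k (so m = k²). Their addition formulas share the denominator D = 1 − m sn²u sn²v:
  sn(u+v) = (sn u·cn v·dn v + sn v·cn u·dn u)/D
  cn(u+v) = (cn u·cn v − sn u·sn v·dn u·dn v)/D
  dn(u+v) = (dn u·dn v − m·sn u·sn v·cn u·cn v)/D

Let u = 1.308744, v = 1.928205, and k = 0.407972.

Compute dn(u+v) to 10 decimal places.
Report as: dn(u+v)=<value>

sn u = 0.9534905629616656, cn u = 0.3014228696417145, dn u = 0.9212388302575979
sn v = 0.9661609887086504, cn v = -0.2579398067331275, dn v = 0.9190389910642622
m = k² = 0.166441152784
D = 1 − m·sn²u·sn²v = 0.8587486820847005
dn(u+v) = (dn u·dn v − m·sn u·sn v·cn u·cn v)/D = 0.8585756382472024/0.8587486820847005 = 0.9997984930386409

dn(u+v)=0.9997984930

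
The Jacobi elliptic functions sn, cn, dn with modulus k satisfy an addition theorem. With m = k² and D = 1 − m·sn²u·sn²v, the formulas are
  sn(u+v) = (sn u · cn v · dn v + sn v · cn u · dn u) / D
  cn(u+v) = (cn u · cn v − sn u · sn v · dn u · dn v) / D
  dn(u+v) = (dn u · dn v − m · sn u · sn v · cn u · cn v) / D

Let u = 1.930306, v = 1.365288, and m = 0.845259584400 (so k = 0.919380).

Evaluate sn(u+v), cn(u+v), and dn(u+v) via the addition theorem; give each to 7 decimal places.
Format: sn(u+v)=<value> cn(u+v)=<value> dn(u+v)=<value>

sn u = 0.9839031144308293, cn u = 0.1787027179796505, dn u = 0.4263021161502402
sn v = 0.898545978453501, cn v = 0.4388793964234828, dn v = 0.5635159232646499
m = k² = 0.8452595844
D = 1 − m·sn²u·sn²v = 0.3393439992023888
sn(u+v) = (sn u·cn v·dn v + sn v·cn u·dn u)/D = 0.3117869613523812/0.3393439992023888 = 0.9187932071444343
cn(u+v) = (cn u·cn v − sn u·sn v·dn u·dn v)/D = -0.1339523815589691/0.3393439992023888 = -0.3947392082188501
dn(u+v) = (dn u·dn v − m·sn u·sn v·cn u·cn v)/D = 0.1816197345405946/0.3393439992023888 = 0.5352083283260725

sn(u+v)=0.9187932 cn(u+v)=-0.3947392 dn(u+v)=0.5352083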